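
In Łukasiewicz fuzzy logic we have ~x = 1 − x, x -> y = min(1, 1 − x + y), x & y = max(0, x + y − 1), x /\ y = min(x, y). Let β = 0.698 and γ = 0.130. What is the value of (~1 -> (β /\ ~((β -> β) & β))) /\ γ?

~1 = 1 − 1.000 = 0.000
β -> β = min(1, 1 − 0.698 + 0.698) = min(1, 1.000) = 1.000
(β -> β) & β = max(0, 1.000 + 0.698 − 1) = max(0, 0.698) = 0.698
~((β -> β) & β) = 1 − 0.698 = 0.302
β /\ ~((β -> β) & β) = min(0.698, 0.302) = 0.302
~1 -> (β /\ ~((β -> β) & β)) = min(1, 1 − 0.000 + 0.302) = min(1, 1.302) = 1.000
(~1 -> (β /\ ~((β -> β) & β))) /\ γ = min(1.000, 0.130) = 0.130

0.130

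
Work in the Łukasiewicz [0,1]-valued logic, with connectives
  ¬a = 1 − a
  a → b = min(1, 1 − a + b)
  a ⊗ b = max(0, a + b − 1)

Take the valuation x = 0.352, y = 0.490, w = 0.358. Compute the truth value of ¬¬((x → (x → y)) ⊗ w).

x → y = min(1, 1 − 0.352 + 0.490) = min(1, 1.138) = 1.000
x → (x → y) = min(1, 1 − 0.352 + 1.000) = min(1, 1.648) = 1.000
(x → (x → y)) ⊗ w = max(0, 1.000 + 0.358 − 1) = max(0, 0.358) = 0.358
¬((x → (x → y)) ⊗ w) = 1 − 0.358 = 0.642
¬¬((x → (x → y)) ⊗ w) = 1 − 0.642 = 0.358

0.358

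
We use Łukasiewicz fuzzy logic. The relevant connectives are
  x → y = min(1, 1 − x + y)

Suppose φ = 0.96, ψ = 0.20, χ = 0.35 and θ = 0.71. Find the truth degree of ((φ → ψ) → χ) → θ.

φ → ψ = min(1, 1 − 0.96 + 0.20) = min(1, 0.24) = 0.24
(φ → ψ) → χ = min(1, 1 − 0.24 + 0.35) = min(1, 1.11) = 1.00
((φ → ψ) → χ) → θ = min(1, 1 − 1.00 + 0.71) = min(1, 0.71) = 0.71

0.71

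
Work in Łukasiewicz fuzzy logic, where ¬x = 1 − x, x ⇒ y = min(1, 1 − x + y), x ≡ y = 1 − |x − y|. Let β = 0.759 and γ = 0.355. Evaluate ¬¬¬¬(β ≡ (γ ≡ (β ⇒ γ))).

β ⇒ γ = min(1, 1 − 0.759 + 0.355) = min(1, 0.596) = 0.596
γ ≡ (β ⇒ γ) = 1 − |0.355 − 0.596| = 1 − 0.241 = 0.759
β ≡ (γ ≡ (β ⇒ γ)) = 1 − |0.759 − 0.759| = 1 − 0.000 = 1.000
¬(β ≡ (γ ≡ (β ⇒ γ))) = 1 − 1.000 = 0.000
¬¬(β ≡ (γ ≡ (β ⇒ γ))) = 1 − 0.000 = 1.000
¬¬¬(β ≡ (γ ≡ (β ⇒ γ))) = 1 − 1.000 = 0.000
¬¬¬¬(β ≡ (γ ≡ (β ⇒ γ))) = 1 − 0.000 = 1.000

1.000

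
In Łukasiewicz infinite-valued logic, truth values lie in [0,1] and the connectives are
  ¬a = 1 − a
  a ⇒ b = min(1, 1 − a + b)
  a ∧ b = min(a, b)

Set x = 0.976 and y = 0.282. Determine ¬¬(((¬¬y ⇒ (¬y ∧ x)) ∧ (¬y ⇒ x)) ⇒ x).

¬y = 1 − 0.282 = 0.718
¬¬y = 1 − 0.718 = 0.282
¬y ∧ x = min(0.718, 0.976) = 0.718
¬¬y ⇒ (¬y ∧ x) = min(1, 1 − 0.282 + 0.718) = min(1, 1.436) = 1.000
¬y ⇒ x = min(1, 1 − 0.718 + 0.976) = min(1, 1.258) = 1.000
(¬¬y ⇒ (¬y ∧ x)) ∧ (¬y ⇒ x) = min(1.000, 1.000) = 1.000
((¬¬y ⇒ (¬y ∧ x)) ∧ (¬y ⇒ x)) ⇒ x = min(1, 1 − 1.000 + 0.976) = min(1, 0.976) = 0.976
¬(((¬¬y ⇒ (¬y ∧ x)) ∧ (¬y ⇒ x)) ⇒ x) = 1 − 0.976 = 0.024
¬¬(((¬¬y ⇒ (¬y ∧ x)) ∧ (¬y ⇒ x)) ⇒ x) = 1 − 0.024 = 0.976

0.976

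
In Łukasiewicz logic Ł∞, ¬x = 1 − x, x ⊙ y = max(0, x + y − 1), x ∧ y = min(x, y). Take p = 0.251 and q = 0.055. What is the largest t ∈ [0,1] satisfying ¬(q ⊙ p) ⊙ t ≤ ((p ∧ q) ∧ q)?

0.055

q ⊙ p = max(0, 0.055 + 0.251 − 1) = max(0, -0.694) = 0.000
¬(q ⊙ p) = 1 − 0.000 = 1.000
So the left factor is ¬(q ⊙ p) = 1.000.
p ∧ q = min(0.251, 0.055) = 0.055
(p ∧ q) ∧ q = min(0.055, 0.055) = 0.055
So the right-hand bound is (p ∧ q) ∧ q = 0.055.
The residuum of the Łukasiewicz t-norm gives the supremum: min(1, 1 − 1.000 + 0.055).
1 − 1.000 + 0.055 = 0.055, so t = min(1, 0.055) = 0.055.
Check: 1.000 ⊙ 0.055 = max(0, 0.055) = 0.055 ≤ 0.055.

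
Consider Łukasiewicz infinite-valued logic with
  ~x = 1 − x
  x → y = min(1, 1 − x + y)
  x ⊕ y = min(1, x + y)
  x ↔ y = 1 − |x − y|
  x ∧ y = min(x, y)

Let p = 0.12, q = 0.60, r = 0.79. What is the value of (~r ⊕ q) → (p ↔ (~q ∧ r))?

~r = 1 − 0.79 = 0.21
~r ⊕ q = min(1, 0.21 + 0.60) = min(1, 0.81) = 0.81
~q = 1 − 0.60 = 0.40
~q ∧ r = min(0.40, 0.79) = 0.40
p ↔ (~q ∧ r) = 1 − |0.12 − 0.40| = 1 − 0.28 = 0.72
(~r ⊕ q) → (p ↔ (~q ∧ r)) = min(1, 1 − 0.81 + 0.72) = min(1, 0.91) = 0.91

0.91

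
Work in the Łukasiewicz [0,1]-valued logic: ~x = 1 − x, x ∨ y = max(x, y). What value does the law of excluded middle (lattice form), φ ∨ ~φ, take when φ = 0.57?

0.57

~φ = 1 − 0.57 = 0.43
φ ∨ ~φ = max(0.57, 0.43) = 0.57
(The value 0.57 < 1 shows this instance is not satisfied; not a Ł∞-tautology — its value is max(a, 1−a).)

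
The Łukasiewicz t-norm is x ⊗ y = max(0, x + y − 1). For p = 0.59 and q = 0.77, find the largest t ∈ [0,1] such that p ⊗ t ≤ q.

1.00

The residuum of the Łukasiewicz t-norm gives the supremum: min(1, 1 − 0.59 + 0.77).
1 − 0.59 + 0.77 = 1.18, so t = min(1, 1.18) = 1.00.
Check: 0.59 ⊗ 1.00 = max(0, 0.59) = 0.59 ≤ 0.77.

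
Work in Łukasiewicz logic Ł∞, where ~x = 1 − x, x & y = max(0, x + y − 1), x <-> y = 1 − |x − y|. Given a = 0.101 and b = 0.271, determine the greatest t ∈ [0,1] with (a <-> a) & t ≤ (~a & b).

a <-> a = 1 − |0.101 − 0.101| = 1 − 0.000 = 1.000
So the left factor is a <-> a = 1.000.
~a = 1 − 0.101 = 0.899
~a & b = max(0, 0.899 + 0.271 − 1) = max(0, 0.170) = 0.170
So the right-hand bound is ~a & b = 0.170.
The residuum of the Łukasiewicz t-norm gives the supremum: min(1, 1 − 1.000 + 0.170).
1 − 1.000 + 0.170 = 0.170, so t = min(1, 0.170) = 0.170.
Check: 1.000 & 0.170 = max(0, 0.170) = 0.170 ≤ 0.170.

0.170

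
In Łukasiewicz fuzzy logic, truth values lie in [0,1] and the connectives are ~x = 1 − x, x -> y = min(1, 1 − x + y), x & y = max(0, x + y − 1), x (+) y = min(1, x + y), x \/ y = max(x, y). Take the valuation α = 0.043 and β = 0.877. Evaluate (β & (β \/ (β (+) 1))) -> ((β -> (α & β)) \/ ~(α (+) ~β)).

β (+) 1 = min(1, 0.877 + 1.000) = min(1, 1.877) = 1.000
β \/ (β (+) 1) = max(0.877, 1.000) = 1.000
β & (β \/ (β (+) 1)) = max(0, 0.877 + 1.000 − 1) = max(0, 0.877) = 0.877
α & β = max(0, 0.043 + 0.877 − 1) = max(0, -0.080) = 0.000
β -> (α & β) = min(1, 1 − 0.877 + 0.000) = min(1, 0.123) = 0.123
~β = 1 − 0.877 = 0.123
α (+) ~β = min(1, 0.043 + 0.123) = min(1, 0.166) = 0.166
~(α (+) ~β) = 1 − 0.166 = 0.834
(β -> (α & β)) \/ ~(α (+) ~β) = max(0.123, 0.834) = 0.834
(β & (β \/ (β (+) 1))) -> ((β -> (α & β)) \/ ~(α (+) ~β)) = min(1, 1 − 0.877 + 0.834) = min(1, 0.957) = 0.957

0.957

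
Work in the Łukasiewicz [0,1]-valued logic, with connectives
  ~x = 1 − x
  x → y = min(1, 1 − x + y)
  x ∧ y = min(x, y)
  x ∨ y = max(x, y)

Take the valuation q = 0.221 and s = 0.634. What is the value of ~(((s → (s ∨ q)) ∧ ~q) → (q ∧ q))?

0.558

s ∨ q = max(0.634, 0.221) = 0.634
s → (s ∨ q) = min(1, 1 − 0.634 + 0.634) = min(1, 1.000) = 1.000
~q = 1 − 0.221 = 0.779
(s → (s ∨ q)) ∧ ~q = min(1.000, 0.779) = 0.779
q ∧ q = min(0.221, 0.221) = 0.221
((s → (s ∨ q)) ∧ ~q) → (q ∧ q) = min(1, 1 − 0.779 + 0.221) = min(1, 0.442) = 0.442
~(((s → (s ∨ q)) ∧ ~q) → (q ∧ q)) = 1 − 0.442 = 0.558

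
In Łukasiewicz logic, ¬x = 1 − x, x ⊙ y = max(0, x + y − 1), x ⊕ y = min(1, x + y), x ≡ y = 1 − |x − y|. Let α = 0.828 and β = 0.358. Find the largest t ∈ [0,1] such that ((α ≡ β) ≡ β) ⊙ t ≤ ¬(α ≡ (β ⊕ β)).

0.284

α ≡ β = 1 − |0.828 − 0.358| = 1 − 0.470 = 0.530
(α ≡ β) ≡ β = 1 − |0.530 − 0.358| = 1 − 0.172 = 0.828
So the left factor is (α ≡ β) ≡ β = 0.828.
β ⊕ β = min(1, 0.358 + 0.358) = min(1, 0.716) = 0.716
α ≡ (β ⊕ β) = 1 − |0.828 − 0.716| = 1 − 0.112 = 0.888
¬(α ≡ (β ⊕ β)) = 1 − 0.888 = 0.112
So the right-hand bound is ¬(α ≡ (β ⊕ β)) = 0.112.
The residuum of the Łukasiewicz t-norm gives the supremum: min(1, 1 − 0.828 + 0.112).
1 − 0.828 + 0.112 = 0.284, so t = min(1, 0.284) = 0.284.
Check: 0.828 ⊙ 0.284 = max(0, 0.112) = 0.112 ≤ 0.112.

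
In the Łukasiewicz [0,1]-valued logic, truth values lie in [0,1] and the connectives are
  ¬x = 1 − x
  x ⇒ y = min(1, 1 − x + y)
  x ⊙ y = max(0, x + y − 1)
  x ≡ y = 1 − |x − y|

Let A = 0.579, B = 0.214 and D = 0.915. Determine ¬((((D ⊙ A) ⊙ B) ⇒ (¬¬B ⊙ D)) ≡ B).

D ⊙ A = max(0, 0.915 + 0.579 − 1) = max(0, 0.494) = 0.494
(D ⊙ A) ⊙ B = max(0, 0.494 + 0.214 − 1) = max(0, -0.292) = 0.000
¬B = 1 − 0.214 = 0.786
¬¬B = 1 − 0.786 = 0.214
¬¬B ⊙ D = max(0, 0.214 + 0.915 − 1) = max(0, 0.129) = 0.129
((D ⊙ A) ⊙ B) ⇒ (¬¬B ⊙ D) = min(1, 1 − 0.000 + 0.129) = min(1, 1.129) = 1.000
(((D ⊙ A) ⊙ B) ⇒ (¬¬B ⊙ D)) ≡ B = 1 − |1.000 − 0.214| = 1 − 0.786 = 0.214
¬((((D ⊙ A) ⊙ B) ⇒ (¬¬B ⊙ D)) ≡ B) = 1 − 0.214 = 0.786

0.786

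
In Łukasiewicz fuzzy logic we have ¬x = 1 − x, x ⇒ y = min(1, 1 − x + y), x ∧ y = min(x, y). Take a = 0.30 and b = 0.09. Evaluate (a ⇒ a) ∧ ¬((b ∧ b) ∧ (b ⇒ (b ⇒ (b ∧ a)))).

a ⇒ a = min(1, 1 − 0.30 + 0.30) = min(1, 1.00) = 1.00
b ∧ b = min(0.09, 0.09) = 0.09
b ∧ a = min(0.09, 0.30) = 0.09
b ⇒ (b ∧ a) = min(1, 1 − 0.09 + 0.09) = min(1, 1.00) = 1.00
b ⇒ (b ⇒ (b ∧ a)) = min(1, 1 − 0.09 + 1.00) = min(1, 1.91) = 1.00
(b ∧ b) ∧ (b ⇒ (b ⇒ (b ∧ a))) = min(0.09, 1.00) = 0.09
¬((b ∧ b) ∧ (b ⇒ (b ⇒ (b ∧ a)))) = 1 − 0.09 = 0.91
(a ⇒ a) ∧ ¬((b ∧ b) ∧ (b ⇒ (b ⇒ (b ∧ a)))) = min(1.00, 0.91) = 0.91

0.91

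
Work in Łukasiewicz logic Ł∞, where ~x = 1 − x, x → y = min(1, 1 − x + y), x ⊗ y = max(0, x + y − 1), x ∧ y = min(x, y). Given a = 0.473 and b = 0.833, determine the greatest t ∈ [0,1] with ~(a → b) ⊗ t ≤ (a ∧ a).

1.000

a → b = min(1, 1 − 0.473 + 0.833) = min(1, 1.360) = 1.000
~(a → b) = 1 − 1.000 = 0.000
So the left factor is ~(a → b) = 0.000.
a ∧ a = min(0.473, 0.473) = 0.473
So the right-hand bound is a ∧ a = 0.473.
The residuum of the Łukasiewicz t-norm gives the supremum: min(1, 1 − 0.000 + 0.473).
1 − 0.000 + 0.473 = 1.473, so t = min(1, 1.473) = 1.000.
Check: 0.000 ⊗ 1.000 = max(0, 0.000) = 0.000 ≤ 0.473.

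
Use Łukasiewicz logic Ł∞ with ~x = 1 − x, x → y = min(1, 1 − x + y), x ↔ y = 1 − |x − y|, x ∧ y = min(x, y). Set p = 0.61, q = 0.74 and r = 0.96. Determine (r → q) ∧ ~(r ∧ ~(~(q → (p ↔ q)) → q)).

0.78

r → q = min(1, 1 − 0.96 + 0.74) = min(1, 0.78) = 0.78
p ↔ q = 1 − |0.61 − 0.74| = 1 − 0.13 = 0.87
q → (p ↔ q) = min(1, 1 − 0.74 + 0.87) = min(1, 1.13) = 1.00
~(q → (p ↔ q)) = 1 − 1.00 = 0.00
~(q → (p ↔ q)) → q = min(1, 1 − 0.00 + 0.74) = min(1, 1.74) = 1.00
~(~(q → (p ↔ q)) → q) = 1 − 1.00 = 0.00
r ∧ ~(~(q → (p ↔ q)) → q) = min(0.96, 0.00) = 0.00
~(r ∧ ~(~(q → (p ↔ q)) → q)) = 1 − 0.00 = 1.00
(r → q) ∧ ~(r ∧ ~(~(q → (p ↔ q)) → q)) = min(0.78, 1.00) = 0.78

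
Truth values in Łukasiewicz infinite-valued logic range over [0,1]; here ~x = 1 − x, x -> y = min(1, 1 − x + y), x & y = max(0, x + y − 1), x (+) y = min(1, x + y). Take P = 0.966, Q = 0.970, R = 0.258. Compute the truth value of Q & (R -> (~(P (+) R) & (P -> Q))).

P (+) R = min(1, 0.966 + 0.258) = min(1, 1.224) = 1.000
~(P (+) R) = 1 − 1.000 = 0.000
P -> Q = min(1, 1 − 0.966 + 0.970) = min(1, 1.004) = 1.000
~(P (+) R) & (P -> Q) = max(0, 0.000 + 1.000 − 1) = max(0, 0.000) = 0.000
R -> (~(P (+) R) & (P -> Q)) = min(1, 1 − 0.258 + 0.000) = min(1, 0.742) = 0.742
Q & (R -> (~(P (+) R) & (P -> Q))) = max(0, 0.970 + 0.742 − 1) = max(0, 0.712) = 0.712

0.712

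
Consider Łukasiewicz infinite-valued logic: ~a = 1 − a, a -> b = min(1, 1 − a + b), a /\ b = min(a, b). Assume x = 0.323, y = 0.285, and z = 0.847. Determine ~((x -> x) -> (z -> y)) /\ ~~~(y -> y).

0.000

x -> x = min(1, 1 − 0.323 + 0.323) = min(1, 1.000) = 1.000
z -> y = min(1, 1 − 0.847 + 0.285) = min(1, 0.438) = 0.438
(x -> x) -> (z -> y) = min(1, 1 − 1.000 + 0.438) = min(1, 0.438) = 0.438
~((x -> x) -> (z -> y)) = 1 − 0.438 = 0.562
y -> y = min(1, 1 − 0.285 + 0.285) = min(1, 1.000) = 1.000
~(y -> y) = 1 − 1.000 = 0.000
~~(y -> y) = 1 − 0.000 = 1.000
~~~(y -> y) = 1 − 1.000 = 0.000
~((x -> x) -> (z -> y)) /\ ~~~(y -> y) = min(0.562, 0.000) = 0.000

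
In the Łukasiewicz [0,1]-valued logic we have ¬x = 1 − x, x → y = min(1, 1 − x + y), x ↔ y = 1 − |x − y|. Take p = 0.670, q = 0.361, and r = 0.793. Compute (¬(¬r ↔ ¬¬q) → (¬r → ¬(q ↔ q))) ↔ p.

0.670

¬r = 1 − 0.793 = 0.207
¬q = 1 − 0.361 = 0.639
¬¬q = 1 − 0.639 = 0.361
¬r ↔ ¬¬q = 1 − |0.207 − 0.361| = 1 − 0.154 = 0.846
¬(¬r ↔ ¬¬q) = 1 − 0.846 = 0.154
q ↔ q = 1 − |0.361 − 0.361| = 1 − 0.000 = 1.000
¬(q ↔ q) = 1 − 1.000 = 0.000
¬r → ¬(q ↔ q) = min(1, 1 − 0.207 + 0.000) = min(1, 0.793) = 0.793
¬(¬r ↔ ¬¬q) → (¬r → ¬(q ↔ q)) = min(1, 1 − 0.154 + 0.793) = min(1, 1.639) = 1.000
(¬(¬r ↔ ¬¬q) → (¬r → ¬(q ↔ q))) ↔ p = 1 − |1.000 − 0.670| = 1 − 0.330 = 0.670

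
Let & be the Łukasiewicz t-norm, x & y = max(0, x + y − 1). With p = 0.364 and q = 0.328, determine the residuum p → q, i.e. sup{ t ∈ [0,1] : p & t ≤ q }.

The residuum of the Łukasiewicz t-norm gives the supremum: min(1, 1 − 0.364 + 0.328).
1 − 0.364 + 0.328 = 0.964, so t = min(1, 0.964) = 0.964.
Check: 0.364 & 0.964 = max(0, 0.328) = 0.328 ≤ 0.328.

0.964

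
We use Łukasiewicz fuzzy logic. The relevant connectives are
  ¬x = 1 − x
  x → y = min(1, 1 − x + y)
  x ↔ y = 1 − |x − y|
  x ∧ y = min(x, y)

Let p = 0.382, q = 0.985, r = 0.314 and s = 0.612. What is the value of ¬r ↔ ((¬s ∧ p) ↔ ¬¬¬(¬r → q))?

0.932

¬r = 1 − 0.314 = 0.686
¬s = 1 − 0.612 = 0.388
¬s ∧ p = min(0.388, 0.382) = 0.382
¬r → q = min(1, 1 − 0.686 + 0.985) = min(1, 1.299) = 1.000
¬(¬r → q) = 1 − 1.000 = 0.000
¬¬(¬r → q) = 1 − 0.000 = 1.000
¬¬¬(¬r → q) = 1 − 1.000 = 0.000
(¬s ∧ p) ↔ ¬¬¬(¬r → q) = 1 − |0.382 − 0.000| = 1 − 0.382 = 0.618
¬r ↔ ((¬s ∧ p) ↔ ¬¬¬(¬r → q)) = 1 − |0.686 − 0.618| = 1 − 0.068 = 0.932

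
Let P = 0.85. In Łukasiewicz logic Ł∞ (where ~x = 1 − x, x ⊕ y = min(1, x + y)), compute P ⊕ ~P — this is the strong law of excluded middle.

1.00

~P = 1 − 0.85 = 0.15
P ⊕ ~P = min(1, 0.85 + 0.15) = min(1, 1.00) = 1.00
(As expected: always 1 in Ł∞ since a ⊕ (1−a) = 1.)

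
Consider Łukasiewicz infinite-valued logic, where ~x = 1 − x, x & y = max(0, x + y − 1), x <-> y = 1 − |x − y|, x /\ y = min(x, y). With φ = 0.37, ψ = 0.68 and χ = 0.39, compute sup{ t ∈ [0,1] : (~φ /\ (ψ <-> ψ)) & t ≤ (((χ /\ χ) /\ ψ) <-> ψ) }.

1.00

~φ = 1 − 0.37 = 0.63
ψ <-> ψ = 1 − |0.68 − 0.68| = 1 − 0.00 = 1.00
~φ /\ (ψ <-> ψ) = min(0.63, 1.00) = 0.63
So the left factor is ~φ /\ (ψ <-> ψ) = 0.63.
χ /\ χ = min(0.39, 0.39) = 0.39
(χ /\ χ) /\ ψ = min(0.39, 0.68) = 0.39
((χ /\ χ) /\ ψ) <-> ψ = 1 − |0.39 − 0.68| = 1 − 0.29 = 0.71
So the right-hand bound is ((χ /\ χ) /\ ψ) <-> ψ = 0.71.
The residuum of the Łukasiewicz t-norm gives the supremum: min(1, 1 − 0.63 + 0.71).
1 − 0.63 + 0.71 = 1.08, so t = min(1, 1.08) = 1.00.
Check: 0.63 & 1.00 = max(0, 0.63) = 0.63 ≤ 0.71.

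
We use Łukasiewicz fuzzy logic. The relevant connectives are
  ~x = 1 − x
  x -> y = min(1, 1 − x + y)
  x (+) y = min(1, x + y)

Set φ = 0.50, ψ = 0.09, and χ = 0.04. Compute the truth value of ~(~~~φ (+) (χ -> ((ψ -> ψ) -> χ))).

~φ = 1 − 0.50 = 0.50
~~φ = 1 − 0.50 = 0.50
~~~φ = 1 − 0.50 = 0.50
ψ -> ψ = min(1, 1 − 0.09 + 0.09) = min(1, 1.00) = 1.00
(ψ -> ψ) -> χ = min(1, 1 − 1.00 + 0.04) = min(1, 0.04) = 0.04
χ -> ((ψ -> ψ) -> χ) = min(1, 1 − 0.04 + 0.04) = min(1, 1.00) = 1.00
~~~φ (+) (χ -> ((ψ -> ψ) -> χ)) = min(1, 0.50 + 1.00) = min(1, 1.50) = 1.00
~(~~~φ (+) (χ -> ((ψ -> ψ) -> χ))) = 1 − 1.00 = 0.00

0.00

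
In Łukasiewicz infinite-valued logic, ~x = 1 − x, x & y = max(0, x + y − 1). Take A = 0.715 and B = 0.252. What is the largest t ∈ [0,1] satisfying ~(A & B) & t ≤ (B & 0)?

A & B = max(0, 0.715 + 0.252 − 1) = max(0, -0.033) = 0.000
~(A & B) = 1 − 0.000 = 1.000
So the left factor is ~(A & B) = 1.000.
B & 0 = max(0, 0.252 + 0.000 − 1) = max(0, -0.748) = 0.000
So the right-hand bound is B & 0 = 0.000.
The residuum of the Łukasiewicz t-norm gives the supremum: min(1, 1 − 1.000 + 0.000).
1 − 1.000 + 0.000 = 0.000, so t = min(1, 0.000) = 0.000.
Check: 1.000 & 0.000 = max(0, 0.000) = 0.000 ≤ 0.000.

0.000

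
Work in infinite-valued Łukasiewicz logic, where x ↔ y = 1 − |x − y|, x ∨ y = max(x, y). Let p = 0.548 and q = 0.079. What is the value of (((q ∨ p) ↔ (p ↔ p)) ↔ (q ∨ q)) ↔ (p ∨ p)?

q ∨ p = max(0.079, 0.548) = 0.548
p ↔ p = 1 − |0.548 − 0.548| = 1 − 0.000 = 1.000
(q ∨ p) ↔ (p ↔ p) = 1 − |0.548 − 1.000| = 1 − 0.452 = 0.548
q ∨ q = max(0.079, 0.079) = 0.079
((q ∨ p) ↔ (p ↔ p)) ↔ (q ∨ q) = 1 − |0.548 − 0.079| = 1 − 0.469 = 0.531
p ∨ p = max(0.548, 0.548) = 0.548
(((q ∨ p) ↔ (p ↔ p)) ↔ (q ∨ q)) ↔ (p ∨ p) = 1 − |0.531 − 0.548| = 1 − 0.017 = 0.983

0.983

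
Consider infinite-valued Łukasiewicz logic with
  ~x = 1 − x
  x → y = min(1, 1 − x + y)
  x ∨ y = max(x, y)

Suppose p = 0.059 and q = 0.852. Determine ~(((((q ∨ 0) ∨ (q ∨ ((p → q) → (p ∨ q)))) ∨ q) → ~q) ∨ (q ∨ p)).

q ∨ 0 = max(0.852, 0.000) = 0.852
p → q = min(1, 1 − 0.059 + 0.852) = min(1, 1.793) = 1.000
p ∨ q = max(0.059, 0.852) = 0.852
(p → q) → (p ∨ q) = min(1, 1 − 1.000 + 0.852) = min(1, 0.852) = 0.852
q ∨ ((p → q) → (p ∨ q)) = max(0.852, 0.852) = 0.852
(q ∨ 0) ∨ (q ∨ ((p → q) → (p ∨ q))) = max(0.852, 0.852) = 0.852
((q ∨ 0) ∨ (q ∨ ((p → q) → (p ∨ q)))) ∨ q = max(0.852, 0.852) = 0.852
~q = 1 − 0.852 = 0.148
(((q ∨ 0) ∨ (q ∨ ((p → q) → (p ∨ q)))) ∨ q) → ~q = min(1, 1 − 0.852 + 0.148) = min(1, 0.296) = 0.296
q ∨ p = max(0.852, 0.059) = 0.852
((((q ∨ 0) ∨ (q ∨ ((p → q) → (p ∨ q)))) ∨ q) → ~q) ∨ (q ∨ p) = max(0.296, 0.852) = 0.852
~(((((q ∨ 0) ∨ (q ∨ ((p → q) → (p ∨ q)))) ∨ q) → ~q) ∨ (q ∨ p)) = 1 − 0.852 = 0.148

0.148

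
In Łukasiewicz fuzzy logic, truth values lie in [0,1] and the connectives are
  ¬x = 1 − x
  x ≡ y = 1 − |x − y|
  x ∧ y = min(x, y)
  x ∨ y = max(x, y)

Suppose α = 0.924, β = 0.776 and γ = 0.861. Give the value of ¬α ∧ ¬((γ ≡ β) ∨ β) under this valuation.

0.076

¬α = 1 − 0.924 = 0.076
γ ≡ β = 1 − |0.861 − 0.776| = 1 − 0.085 = 0.915
(γ ≡ β) ∨ β = max(0.915, 0.776) = 0.915
¬((γ ≡ β) ∨ β) = 1 − 0.915 = 0.085
¬α ∧ ¬((γ ≡ β) ∨ β) = min(0.076, 0.085) = 0.076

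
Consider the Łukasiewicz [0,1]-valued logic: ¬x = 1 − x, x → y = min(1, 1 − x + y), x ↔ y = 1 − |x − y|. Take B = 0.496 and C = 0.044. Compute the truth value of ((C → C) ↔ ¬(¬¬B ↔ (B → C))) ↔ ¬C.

C → C = min(1, 1 − 0.044 + 0.044) = min(1, 1.000) = 1.000
¬B = 1 − 0.496 = 0.504
¬¬B = 1 − 0.504 = 0.496
B → C = min(1, 1 − 0.496 + 0.044) = min(1, 0.548) = 0.548
¬¬B ↔ (B → C) = 1 − |0.496 − 0.548| = 1 − 0.052 = 0.948
¬(¬¬B ↔ (B → C)) = 1 − 0.948 = 0.052
(C → C) ↔ ¬(¬¬B ↔ (B → C)) = 1 − |1.000 − 0.052| = 1 − 0.948 = 0.052
¬C = 1 − 0.044 = 0.956
((C → C) ↔ ¬(¬¬B ↔ (B → C))) ↔ ¬C = 1 − |0.052 − 0.956| = 1 − 0.904 = 0.096

0.096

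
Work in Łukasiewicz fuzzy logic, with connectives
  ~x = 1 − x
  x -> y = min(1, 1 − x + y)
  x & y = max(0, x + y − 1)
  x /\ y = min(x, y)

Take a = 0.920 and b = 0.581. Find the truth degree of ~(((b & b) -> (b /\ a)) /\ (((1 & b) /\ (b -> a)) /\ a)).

b & b = max(0, 0.581 + 0.581 − 1) = max(0, 0.162) = 0.162
b /\ a = min(0.581, 0.920) = 0.581
(b & b) -> (b /\ a) = min(1, 1 − 0.162 + 0.581) = min(1, 1.419) = 1.000
1 & b = max(0, 1.000 + 0.581 − 1) = max(0, 0.581) = 0.581
b -> a = min(1, 1 − 0.581 + 0.920) = min(1, 1.339) = 1.000
(1 & b) /\ (b -> a) = min(0.581, 1.000) = 0.581
((1 & b) /\ (b -> a)) /\ a = min(0.581, 0.920) = 0.581
((b & b) -> (b /\ a)) /\ (((1 & b) /\ (b -> a)) /\ a) = min(1.000, 0.581) = 0.581
~(((b & b) -> (b /\ a)) /\ (((1 & b) /\ (b -> a)) /\ a)) = 1 − 0.581 = 0.419

0.419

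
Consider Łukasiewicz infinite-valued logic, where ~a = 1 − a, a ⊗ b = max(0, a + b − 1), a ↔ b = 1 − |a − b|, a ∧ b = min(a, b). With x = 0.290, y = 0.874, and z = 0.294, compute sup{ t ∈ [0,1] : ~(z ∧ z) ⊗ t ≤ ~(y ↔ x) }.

0.878

z ∧ z = min(0.294, 0.294) = 0.294
~(z ∧ z) = 1 − 0.294 = 0.706
So the left factor is ~(z ∧ z) = 0.706.
y ↔ x = 1 − |0.874 − 0.290| = 1 − 0.584 = 0.416
~(y ↔ x) = 1 − 0.416 = 0.584
So the right-hand bound is ~(y ↔ x) = 0.584.
The residuum of the Łukasiewicz t-norm gives the supremum: min(1, 1 − 0.706 + 0.584).
1 − 0.706 + 0.584 = 0.878, so t = min(1, 0.878) = 0.878.
Check: 0.706 ⊗ 0.878 = max(0, 0.584) = 0.584 ≤ 0.584.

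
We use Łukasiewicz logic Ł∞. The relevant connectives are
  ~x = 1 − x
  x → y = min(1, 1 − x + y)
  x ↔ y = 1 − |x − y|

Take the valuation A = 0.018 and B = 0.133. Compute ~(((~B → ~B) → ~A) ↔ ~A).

~B = 1 − 0.133 = 0.867
~B → ~B = min(1, 1 − 0.867 + 0.867) = min(1, 1.000) = 1.000
~A = 1 − 0.018 = 0.982
(~B → ~B) → ~A = min(1, 1 − 1.000 + 0.982) = min(1, 0.982) = 0.982
((~B → ~B) → ~A) ↔ ~A = 1 − |0.982 − 0.982| = 1 − 0.000 = 1.000
~(((~B → ~B) → ~A) ↔ ~A) = 1 − 1.000 = 0.000

0.000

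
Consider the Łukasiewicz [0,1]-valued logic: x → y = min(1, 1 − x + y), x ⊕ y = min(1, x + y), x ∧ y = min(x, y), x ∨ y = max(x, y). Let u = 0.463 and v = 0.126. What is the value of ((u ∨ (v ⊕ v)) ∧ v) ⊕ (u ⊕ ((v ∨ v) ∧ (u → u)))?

v ⊕ v = min(1, 0.126 + 0.126) = min(1, 0.252) = 0.252
u ∨ (v ⊕ v) = max(0.463, 0.252) = 0.463
(u ∨ (v ⊕ v)) ∧ v = min(0.463, 0.126) = 0.126
v ∨ v = max(0.126, 0.126) = 0.126
u → u = min(1, 1 − 0.463 + 0.463) = min(1, 1.000) = 1.000
(v ∨ v) ∧ (u → u) = min(0.126, 1.000) = 0.126
u ⊕ ((v ∨ v) ∧ (u → u)) = min(1, 0.463 + 0.126) = min(1, 0.589) = 0.589
((u ∨ (v ⊕ v)) ∧ v) ⊕ (u ⊕ ((v ∨ v) ∧ (u → u))) = min(1, 0.126 + 0.589) = min(1, 0.715) = 0.715

0.715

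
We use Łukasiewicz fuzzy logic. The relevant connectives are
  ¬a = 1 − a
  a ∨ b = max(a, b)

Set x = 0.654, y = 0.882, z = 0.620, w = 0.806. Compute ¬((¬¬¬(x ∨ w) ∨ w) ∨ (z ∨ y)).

0.118

x ∨ w = max(0.654, 0.806) = 0.806
¬(x ∨ w) = 1 − 0.806 = 0.194
¬¬(x ∨ w) = 1 − 0.194 = 0.806
¬¬¬(x ∨ w) = 1 − 0.806 = 0.194
¬¬¬(x ∨ w) ∨ w = max(0.194, 0.806) = 0.806
z ∨ y = max(0.620, 0.882) = 0.882
(¬¬¬(x ∨ w) ∨ w) ∨ (z ∨ y) = max(0.806, 0.882) = 0.882
¬((¬¬¬(x ∨ w) ∨ w) ∨ (z ∨ y)) = 1 − 0.882 = 0.118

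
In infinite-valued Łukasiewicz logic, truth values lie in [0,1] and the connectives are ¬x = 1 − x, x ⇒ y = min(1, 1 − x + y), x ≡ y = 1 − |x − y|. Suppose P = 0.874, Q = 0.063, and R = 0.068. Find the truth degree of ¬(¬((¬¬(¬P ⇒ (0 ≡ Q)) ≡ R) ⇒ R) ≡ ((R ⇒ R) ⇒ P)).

¬P = 1 − 0.874 = 0.126
0 ≡ Q = 1 − |0.000 − 0.063| = 1 − 0.063 = 0.937
¬P ⇒ (0 ≡ Q) = min(1, 1 − 0.126 + 0.937) = min(1, 1.811) = 1.000
¬(¬P ⇒ (0 ≡ Q)) = 1 − 1.000 = 0.000
¬¬(¬P ⇒ (0 ≡ Q)) = 1 − 0.000 = 1.000
¬¬(¬P ⇒ (0 ≡ Q)) ≡ R = 1 − |1.000 − 0.068| = 1 − 0.932 = 0.068
(¬¬(¬P ⇒ (0 ≡ Q)) ≡ R) ⇒ R = min(1, 1 − 0.068 + 0.068) = min(1, 1.000) = 1.000
¬((¬¬(¬P ⇒ (0 ≡ Q)) ≡ R) ⇒ R) = 1 − 1.000 = 0.000
R ⇒ R = min(1, 1 − 0.068 + 0.068) = min(1, 1.000) = 1.000
(R ⇒ R) ⇒ P = min(1, 1 − 1.000 + 0.874) = min(1, 0.874) = 0.874
¬((¬¬(¬P ⇒ (0 ≡ Q)) ≡ R) ⇒ R) ≡ ((R ⇒ R) ⇒ P) = 1 − |0.000 − 0.874| = 1 − 0.874 = 0.126
¬(¬((¬¬(¬P ⇒ (0 ≡ Q)) ≡ R) ⇒ R) ≡ ((R ⇒ R) ⇒ P)) = 1 − 0.126 = 0.874

0.874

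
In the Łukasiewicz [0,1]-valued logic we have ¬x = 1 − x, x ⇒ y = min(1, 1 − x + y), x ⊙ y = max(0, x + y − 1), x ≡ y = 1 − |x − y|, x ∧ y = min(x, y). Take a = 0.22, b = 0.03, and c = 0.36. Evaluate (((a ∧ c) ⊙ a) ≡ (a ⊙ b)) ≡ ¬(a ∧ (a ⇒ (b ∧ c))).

0.78

a ∧ c = min(0.22, 0.36) = 0.22
(a ∧ c) ⊙ a = max(0, 0.22 + 0.22 − 1) = max(0, -0.56) = 0.00
a ⊙ b = max(0, 0.22 + 0.03 − 1) = max(0, -0.75) = 0.00
((a ∧ c) ⊙ a) ≡ (a ⊙ b) = 1 − |0.00 − 0.00| = 1 − 0.00 = 1.00
b ∧ c = min(0.03, 0.36) = 0.03
a ⇒ (b ∧ c) = min(1, 1 − 0.22 + 0.03) = min(1, 0.81) = 0.81
a ∧ (a ⇒ (b ∧ c)) = min(0.22, 0.81) = 0.22
¬(a ∧ (a ⇒ (b ∧ c))) = 1 − 0.22 = 0.78
(((a ∧ c) ⊙ a) ≡ (a ⊙ b)) ≡ ¬(a ∧ (a ⇒ (b ∧ c))) = 1 − |1.00 − 0.78| = 1 − 0.22 = 0.78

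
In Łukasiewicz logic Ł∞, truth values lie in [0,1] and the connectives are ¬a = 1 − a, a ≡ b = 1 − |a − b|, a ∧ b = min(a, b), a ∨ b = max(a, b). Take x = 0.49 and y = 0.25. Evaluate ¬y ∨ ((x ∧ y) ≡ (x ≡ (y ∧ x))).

¬y = 1 − 0.25 = 0.75
x ∧ y = min(0.49, 0.25) = 0.25
y ∧ x = min(0.25, 0.49) = 0.25
x ≡ (y ∧ x) = 1 − |0.49 − 0.25| = 1 − 0.24 = 0.76
(x ∧ y) ≡ (x ≡ (y ∧ x)) = 1 − |0.25 − 0.76| = 1 − 0.51 = 0.49
¬y ∨ ((x ∧ y) ≡ (x ≡ (y ∧ x))) = max(0.75, 0.49) = 0.75

0.75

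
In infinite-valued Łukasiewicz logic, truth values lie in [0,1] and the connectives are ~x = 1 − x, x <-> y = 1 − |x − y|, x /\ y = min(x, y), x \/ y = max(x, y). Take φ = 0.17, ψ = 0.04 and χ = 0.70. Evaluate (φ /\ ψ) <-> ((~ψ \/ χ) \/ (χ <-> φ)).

φ /\ ψ = min(0.17, 0.04) = 0.04
~ψ = 1 − 0.04 = 0.96
~ψ \/ χ = max(0.96, 0.70) = 0.96
χ <-> φ = 1 − |0.70 − 0.17| = 1 − 0.53 = 0.47
(~ψ \/ χ) \/ (χ <-> φ) = max(0.96, 0.47) = 0.96
(φ /\ ψ) <-> ((~ψ \/ χ) \/ (χ <-> φ)) = 1 − |0.04 − 0.96| = 1 − 0.92 = 0.08

0.08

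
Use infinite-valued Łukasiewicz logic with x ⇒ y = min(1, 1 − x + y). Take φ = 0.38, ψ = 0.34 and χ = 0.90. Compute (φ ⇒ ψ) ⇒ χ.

φ ⇒ ψ = min(1, 1 − 0.38 + 0.34) = min(1, 0.96) = 0.96
(φ ⇒ ψ) ⇒ χ = min(1, 1 − 0.96 + 0.90) = min(1, 0.94) = 0.94

0.94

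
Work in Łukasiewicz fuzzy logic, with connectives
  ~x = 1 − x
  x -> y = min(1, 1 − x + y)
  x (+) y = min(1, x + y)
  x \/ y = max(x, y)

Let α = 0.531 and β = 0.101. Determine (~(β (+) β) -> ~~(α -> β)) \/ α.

β (+) β = min(1, 0.101 + 0.101) = min(1, 0.202) = 0.202
~(β (+) β) = 1 − 0.202 = 0.798
α -> β = min(1, 1 − 0.531 + 0.101) = min(1, 0.570) = 0.570
~(α -> β) = 1 − 0.570 = 0.430
~~(α -> β) = 1 − 0.430 = 0.570
~(β (+) β) -> ~~(α -> β) = min(1, 1 − 0.798 + 0.570) = min(1, 0.772) = 0.772
(~(β (+) β) -> ~~(α -> β)) \/ α = max(0.772, 0.531) = 0.772

0.772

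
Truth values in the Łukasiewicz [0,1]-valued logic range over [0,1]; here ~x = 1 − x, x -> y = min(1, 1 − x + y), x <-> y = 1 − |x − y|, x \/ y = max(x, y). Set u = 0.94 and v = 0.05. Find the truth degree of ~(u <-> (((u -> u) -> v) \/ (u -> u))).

0.06

u -> u = min(1, 1 − 0.94 + 0.94) = min(1, 1.00) = 1.00
(u -> u) -> v = min(1, 1 − 1.00 + 0.05) = min(1, 0.05) = 0.05
((u -> u) -> v) \/ (u -> u) = max(0.05, 1.00) = 1.00
u <-> (((u -> u) -> v) \/ (u -> u)) = 1 − |0.94 − 1.00| = 1 − 0.06 = 0.94
~(u <-> (((u -> u) -> v) \/ (u -> u))) = 1 − 0.94 = 0.06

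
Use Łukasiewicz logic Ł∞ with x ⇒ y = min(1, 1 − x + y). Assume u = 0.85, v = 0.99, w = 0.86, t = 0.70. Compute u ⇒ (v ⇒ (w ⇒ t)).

1.00

w ⇒ t = min(1, 1 − 0.86 + 0.70) = min(1, 0.84) = 0.84
v ⇒ (w ⇒ t) = min(1, 1 − 0.99 + 0.84) = min(1, 0.85) = 0.85
u ⇒ (v ⇒ (w ⇒ t)) = min(1, 1 − 0.85 + 0.85) = min(1, 1.00) = 1.00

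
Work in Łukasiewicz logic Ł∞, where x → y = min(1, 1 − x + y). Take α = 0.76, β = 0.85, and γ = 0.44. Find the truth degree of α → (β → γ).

β → γ = min(1, 1 − 0.85 + 0.44) = min(1, 0.59) = 0.59
α → (β → γ) = min(1, 1 − 0.76 + 0.59) = min(1, 0.83) = 0.83

0.83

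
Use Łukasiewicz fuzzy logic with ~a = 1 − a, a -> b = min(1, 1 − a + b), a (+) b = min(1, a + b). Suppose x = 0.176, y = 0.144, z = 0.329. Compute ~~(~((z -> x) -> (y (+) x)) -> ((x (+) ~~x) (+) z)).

z -> x = min(1, 1 − 0.329 + 0.176) = min(1, 0.847) = 0.847
y (+) x = min(1, 0.144 + 0.176) = min(1, 0.320) = 0.320
(z -> x) -> (y (+) x) = min(1, 1 − 0.847 + 0.320) = min(1, 0.473) = 0.473
~((z -> x) -> (y (+) x)) = 1 − 0.473 = 0.527
~x = 1 − 0.176 = 0.824
~~x = 1 − 0.824 = 0.176
x (+) ~~x = min(1, 0.176 + 0.176) = min(1, 0.352) = 0.352
(x (+) ~~x) (+) z = min(1, 0.352 + 0.329) = min(1, 0.681) = 0.681
~((z -> x) -> (y (+) x)) -> ((x (+) ~~x) (+) z) = min(1, 1 − 0.527 + 0.681) = min(1, 1.154) = 1.000
~(~((z -> x) -> (y (+) x)) -> ((x (+) ~~x) (+) z)) = 1 − 1.000 = 0.000
~~(~((z -> x) -> (y (+) x)) -> ((x (+) ~~x) (+) z)) = 1 − 0.000 = 1.000

1.000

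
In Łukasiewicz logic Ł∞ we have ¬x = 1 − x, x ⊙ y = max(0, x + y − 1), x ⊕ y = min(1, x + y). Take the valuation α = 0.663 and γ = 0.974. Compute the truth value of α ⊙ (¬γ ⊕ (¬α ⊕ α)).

¬γ = 1 − 0.974 = 0.026
¬α = 1 − 0.663 = 0.337
¬α ⊕ α = min(1, 0.337 + 0.663) = min(1, 1.000) = 1.000
¬γ ⊕ (¬α ⊕ α) = min(1, 0.026 + 1.000) = min(1, 1.026) = 1.000
α ⊙ (¬γ ⊕ (¬α ⊕ α)) = max(0, 0.663 + 1.000 − 1) = max(0, 0.663) = 0.663

0.663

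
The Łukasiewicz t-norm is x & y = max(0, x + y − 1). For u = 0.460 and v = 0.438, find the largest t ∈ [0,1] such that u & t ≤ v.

0.978

The residuum of the Łukasiewicz t-norm gives the supremum: min(1, 1 − 0.460 + 0.438).
1 − 0.460 + 0.438 = 0.978, so t = min(1, 0.978) = 0.978.
Check: 0.460 & 0.978 = max(0, 0.438) = 0.438 ≤ 0.438.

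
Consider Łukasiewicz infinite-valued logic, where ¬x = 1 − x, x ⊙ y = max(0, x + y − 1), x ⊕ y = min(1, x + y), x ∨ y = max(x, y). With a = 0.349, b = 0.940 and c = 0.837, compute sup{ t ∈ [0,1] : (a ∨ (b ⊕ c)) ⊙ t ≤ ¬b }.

b ⊕ c = min(1, 0.940 + 0.837) = min(1, 1.777) = 1.000
a ∨ (b ⊕ c) = max(0.349, 1.000) = 1.000
So the left factor is a ∨ (b ⊕ c) = 1.000.
¬b = 1 − 0.940 = 0.060
So the right-hand bound is ¬b = 0.060.
The residuum of the Łukasiewicz t-norm gives the supremum: min(1, 1 − 1.000 + 0.060).
1 − 1.000 + 0.060 = 0.060, so t = min(1, 0.060) = 0.060.
Check: 1.000 ⊙ 0.060 = max(0, 0.060) = 0.060 ≤ 0.060.

0.060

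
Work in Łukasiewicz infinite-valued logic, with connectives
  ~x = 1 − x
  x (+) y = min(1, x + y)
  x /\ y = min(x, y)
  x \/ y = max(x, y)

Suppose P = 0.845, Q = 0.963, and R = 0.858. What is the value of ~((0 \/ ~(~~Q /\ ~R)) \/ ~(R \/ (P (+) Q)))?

~Q = 1 − 0.963 = 0.037
~~Q = 1 − 0.037 = 0.963
~R = 1 − 0.858 = 0.142
~~Q /\ ~R = min(0.963, 0.142) = 0.142
~(~~Q /\ ~R) = 1 − 0.142 = 0.858
0 \/ ~(~~Q /\ ~R) = max(0.000, 0.858) = 0.858
P (+) Q = min(1, 0.845 + 0.963) = min(1, 1.808) = 1.000
R \/ (P (+) Q) = max(0.858, 1.000) = 1.000
~(R \/ (P (+) Q)) = 1 − 1.000 = 0.000
(0 \/ ~(~~Q /\ ~R)) \/ ~(R \/ (P (+) Q)) = max(0.858, 0.000) = 0.858
~((0 \/ ~(~~Q /\ ~R)) \/ ~(R \/ (P (+) Q))) = 1 − 0.858 = 0.142

0.142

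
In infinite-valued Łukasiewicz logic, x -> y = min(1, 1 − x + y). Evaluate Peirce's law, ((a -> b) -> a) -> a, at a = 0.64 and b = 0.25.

a -> b = min(1, 1 − 0.64 + 0.25) = min(1, 0.61) = 0.61
(a -> b) -> a = min(1, 1 − 0.61 + 0.64) = min(1, 1.03) = 1.00
((a -> b) -> a) -> a = min(1, 1 − 1.00 + 0.64) = min(1, 0.64) = 0.64
(The value 0.64 < 1 shows this instance is not satisfied; not a Ł∞-tautology in general.)

0.64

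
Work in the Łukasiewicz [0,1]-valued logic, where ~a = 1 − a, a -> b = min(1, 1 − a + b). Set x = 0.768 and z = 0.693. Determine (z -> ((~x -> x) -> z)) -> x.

0.768

~x = 1 − 0.768 = 0.232
~x -> x = min(1, 1 − 0.232 + 0.768) = min(1, 1.536) = 1.000
(~x -> x) -> z = min(1, 1 − 1.000 + 0.693) = min(1, 0.693) = 0.693
z -> ((~x -> x) -> z) = min(1, 1 − 0.693 + 0.693) = min(1, 1.000) = 1.000
(z -> ((~x -> x) -> z)) -> x = min(1, 1 − 1.000 + 0.768) = min(1, 0.768) = 0.768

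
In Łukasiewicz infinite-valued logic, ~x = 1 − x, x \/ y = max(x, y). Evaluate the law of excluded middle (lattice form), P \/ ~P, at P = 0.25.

~P = 1 − 0.25 = 0.75
P \/ ~P = max(0.25, 0.75) = 0.75
(The value 0.75 < 1 shows this instance is not satisfied; not a Ł∞-tautology — its value is max(a, 1−a).)

0.75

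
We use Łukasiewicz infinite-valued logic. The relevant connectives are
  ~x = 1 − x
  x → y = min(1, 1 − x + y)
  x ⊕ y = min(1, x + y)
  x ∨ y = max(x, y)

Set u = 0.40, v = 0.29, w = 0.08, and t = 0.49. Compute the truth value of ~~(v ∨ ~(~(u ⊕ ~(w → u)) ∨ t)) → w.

0.68

w → u = min(1, 1 − 0.08 + 0.40) = min(1, 1.32) = 1.00
~(w → u) = 1 − 1.00 = 0.00
u ⊕ ~(w → u) = min(1, 0.40 + 0.00) = min(1, 0.40) = 0.40
~(u ⊕ ~(w → u)) = 1 − 0.40 = 0.60
~(u ⊕ ~(w → u)) ∨ t = max(0.60, 0.49) = 0.60
~(~(u ⊕ ~(w → u)) ∨ t) = 1 − 0.60 = 0.40
v ∨ ~(~(u ⊕ ~(w → u)) ∨ t) = max(0.29, 0.40) = 0.40
~(v ∨ ~(~(u ⊕ ~(w → u)) ∨ t)) = 1 − 0.40 = 0.60
~~(v ∨ ~(~(u ⊕ ~(w → u)) ∨ t)) = 1 − 0.60 = 0.40
~~(v ∨ ~(~(u ⊕ ~(w → u)) ∨ t)) → w = min(1, 1 − 0.40 + 0.08) = min(1, 0.68) = 0.68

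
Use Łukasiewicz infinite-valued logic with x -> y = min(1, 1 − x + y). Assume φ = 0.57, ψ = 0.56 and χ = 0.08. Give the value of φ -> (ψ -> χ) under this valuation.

0.95

ψ -> χ = min(1, 1 − 0.56 + 0.08) = min(1, 0.52) = 0.52
φ -> (ψ -> χ) = min(1, 1 − 0.57 + 0.52) = min(1, 0.95) = 0.95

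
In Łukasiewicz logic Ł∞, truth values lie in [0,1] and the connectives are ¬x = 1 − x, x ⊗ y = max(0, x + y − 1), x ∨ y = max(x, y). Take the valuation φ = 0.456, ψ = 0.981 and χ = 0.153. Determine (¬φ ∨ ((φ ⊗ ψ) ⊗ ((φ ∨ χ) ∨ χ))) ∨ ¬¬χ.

¬φ = 1 − 0.456 = 0.544
φ ⊗ ψ = max(0, 0.456 + 0.981 − 1) = max(0, 0.437) = 0.437
φ ∨ χ = max(0.456, 0.153) = 0.456
(φ ∨ χ) ∨ χ = max(0.456, 0.153) = 0.456
(φ ⊗ ψ) ⊗ ((φ ∨ χ) ∨ χ) = max(0, 0.437 + 0.456 − 1) = max(0, -0.107) = 0.000
¬φ ∨ ((φ ⊗ ψ) ⊗ ((φ ∨ χ) ∨ χ)) = max(0.544, 0.000) = 0.544
¬χ = 1 − 0.153 = 0.847
¬¬χ = 1 − 0.847 = 0.153
(¬φ ∨ ((φ ⊗ ψ) ⊗ ((φ ∨ χ) ∨ χ))) ∨ ¬¬χ = max(0.544, 0.153) = 0.544

0.544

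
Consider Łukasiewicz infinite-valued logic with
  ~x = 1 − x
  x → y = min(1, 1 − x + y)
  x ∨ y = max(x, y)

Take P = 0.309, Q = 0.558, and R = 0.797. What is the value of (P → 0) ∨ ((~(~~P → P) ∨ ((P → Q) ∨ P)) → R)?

0.797

P → 0 = min(1, 1 − 0.309 + 0.000) = min(1, 0.691) = 0.691
~P = 1 − 0.309 = 0.691
~~P = 1 − 0.691 = 0.309
~~P → P = min(1, 1 − 0.309 + 0.309) = min(1, 1.000) = 1.000
~(~~P → P) = 1 − 1.000 = 0.000
P → Q = min(1, 1 − 0.309 + 0.558) = min(1, 1.249) = 1.000
(P → Q) ∨ P = max(1.000, 0.309) = 1.000
~(~~P → P) ∨ ((P → Q) ∨ P) = max(0.000, 1.000) = 1.000
(~(~~P → P) ∨ ((P → Q) ∨ P)) → R = min(1, 1 − 1.000 + 0.797) = min(1, 0.797) = 0.797
(P → 0) ∨ ((~(~~P → P) ∨ ((P → Q) ∨ P)) → R) = max(0.691, 0.797) = 0.797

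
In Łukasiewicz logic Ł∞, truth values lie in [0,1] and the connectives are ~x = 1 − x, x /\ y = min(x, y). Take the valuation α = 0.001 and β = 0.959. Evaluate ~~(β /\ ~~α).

0.001

~α = 1 − 0.001 = 0.999
~~α = 1 − 0.999 = 0.001
β /\ ~~α = min(0.959, 0.001) = 0.001
~(β /\ ~~α) = 1 − 0.001 = 0.999
~~(β /\ ~~α) = 1 − 0.999 = 0.001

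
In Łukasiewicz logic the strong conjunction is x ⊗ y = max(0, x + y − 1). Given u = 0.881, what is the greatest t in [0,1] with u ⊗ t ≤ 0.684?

The residuum of the Łukasiewicz t-norm gives the supremum: min(1, 1 − 0.881 + 0.684).
1 − 0.881 + 0.684 = 0.803, so t = min(1, 0.803) = 0.803.
Check: 0.881 ⊗ 0.803 = max(0, 0.684) = 0.684 ≤ 0.684.

0.803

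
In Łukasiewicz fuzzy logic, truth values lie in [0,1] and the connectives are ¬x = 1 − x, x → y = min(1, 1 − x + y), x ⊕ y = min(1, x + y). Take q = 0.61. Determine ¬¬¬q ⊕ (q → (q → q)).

1.00

¬q = 1 − 0.61 = 0.39
¬¬q = 1 − 0.39 = 0.61
¬¬¬q = 1 − 0.61 = 0.39
q → q = min(1, 1 − 0.61 + 0.61) = min(1, 1.00) = 1.00
q → (q → q) = min(1, 1 − 0.61 + 1.00) = min(1, 1.39) = 1.00
¬¬¬q ⊕ (q → (q → q)) = min(1, 0.39 + 1.00) = min(1, 1.39) = 1.00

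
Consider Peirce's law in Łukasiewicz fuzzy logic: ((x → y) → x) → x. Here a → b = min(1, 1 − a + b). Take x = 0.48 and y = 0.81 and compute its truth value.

x → y = min(1, 1 − 0.48 + 0.81) = min(1, 1.33) = 1.00
(x → y) → x = min(1, 1 − 1.00 + 0.48) = min(1, 0.48) = 0.48
((x → y) → x) → x = min(1, 1 − 0.48 + 0.48) = min(1, 1.00) = 1.00

1.00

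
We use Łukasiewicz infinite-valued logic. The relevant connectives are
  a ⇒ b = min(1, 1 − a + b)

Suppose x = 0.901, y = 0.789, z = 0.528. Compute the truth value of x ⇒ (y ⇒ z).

0.838

y ⇒ z = min(1, 1 − 0.789 + 0.528) = min(1, 0.739) = 0.739
x ⇒ (y ⇒ z) = min(1, 1 − 0.901 + 0.739) = min(1, 0.838) = 0.838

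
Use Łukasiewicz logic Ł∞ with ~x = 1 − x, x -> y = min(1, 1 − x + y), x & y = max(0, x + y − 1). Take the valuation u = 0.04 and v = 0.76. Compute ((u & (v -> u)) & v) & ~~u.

0.00

v -> u = min(1, 1 − 0.76 + 0.04) = min(1, 0.28) = 0.28
u & (v -> u) = max(0, 0.04 + 0.28 − 1) = max(0, -0.68) = 0.00
(u & (v -> u)) & v = max(0, 0.00 + 0.76 − 1) = max(0, -0.24) = 0.00
~u = 1 − 0.04 = 0.96
~~u = 1 − 0.96 = 0.04
((u & (v -> u)) & v) & ~~u = max(0, 0.00 + 0.04 − 1) = max(0, -0.96) = 0.00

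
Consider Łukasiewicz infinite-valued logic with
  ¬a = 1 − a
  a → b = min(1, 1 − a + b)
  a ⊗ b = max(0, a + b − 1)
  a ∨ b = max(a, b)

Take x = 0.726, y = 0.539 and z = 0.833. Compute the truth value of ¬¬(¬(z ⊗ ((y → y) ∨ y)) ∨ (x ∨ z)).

0.833

y → y = min(1, 1 − 0.539 + 0.539) = min(1, 1.000) = 1.000
(y → y) ∨ y = max(1.000, 0.539) = 1.000
z ⊗ ((y → y) ∨ y) = max(0, 0.833 + 1.000 − 1) = max(0, 0.833) = 0.833
¬(z ⊗ ((y → y) ∨ y)) = 1 − 0.833 = 0.167
x ∨ z = max(0.726, 0.833) = 0.833
¬(z ⊗ ((y → y) ∨ y)) ∨ (x ∨ z) = max(0.167, 0.833) = 0.833
¬(¬(z ⊗ ((y → y) ∨ y)) ∨ (x ∨ z)) = 1 − 0.833 = 0.167
¬¬(¬(z ⊗ ((y → y) ∨ y)) ∨ (x ∨ z)) = 1 − 0.167 = 0.833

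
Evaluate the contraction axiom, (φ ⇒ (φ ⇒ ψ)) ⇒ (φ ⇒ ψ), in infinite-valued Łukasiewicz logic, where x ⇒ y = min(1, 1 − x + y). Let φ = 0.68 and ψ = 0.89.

1.00

φ ⇒ ψ = min(1, 1 − 0.68 + 0.89) = min(1, 1.21) = 1.00
φ ⇒ (φ ⇒ ψ) = min(1, 1 − 0.68 + 1.00) = min(1, 1.32) = 1.00
(φ ⇒ (φ ⇒ ψ)) ⇒ (φ ⇒ ψ) = min(1, 1 − 1.00 + 1.00) = min(1, 1.00) = 1.00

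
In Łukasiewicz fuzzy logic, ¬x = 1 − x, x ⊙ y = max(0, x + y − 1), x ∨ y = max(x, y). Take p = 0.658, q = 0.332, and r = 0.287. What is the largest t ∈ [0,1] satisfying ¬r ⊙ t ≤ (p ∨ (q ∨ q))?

¬r = 1 − 0.287 = 0.713
So the left factor is ¬r = 0.713.
q ∨ q = max(0.332, 0.332) = 0.332
p ∨ (q ∨ q) = max(0.658, 0.332) = 0.658
So the right-hand bound is p ∨ (q ∨ q) = 0.658.
The residuum of the Łukasiewicz t-norm gives the supremum: min(1, 1 − 0.713 + 0.658).
1 − 0.713 + 0.658 = 0.945, so t = min(1, 0.945) = 0.945.
Check: 0.713 ⊙ 0.945 = max(0, 0.658) = 0.658 ≤ 0.658.

0.945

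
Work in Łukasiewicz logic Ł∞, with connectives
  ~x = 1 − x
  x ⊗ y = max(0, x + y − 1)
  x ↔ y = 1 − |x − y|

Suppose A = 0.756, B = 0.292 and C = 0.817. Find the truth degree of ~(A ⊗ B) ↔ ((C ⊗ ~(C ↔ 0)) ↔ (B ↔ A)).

A ⊗ B = max(0, 0.756 + 0.292 − 1) = max(0, 0.048) = 0.048
~(A ⊗ B) = 1 − 0.048 = 0.952
C ↔ 0 = 1 − |0.817 − 0.000| = 1 − 0.817 = 0.183
~(C ↔ 0) = 1 − 0.183 = 0.817
C ⊗ ~(C ↔ 0) = max(0, 0.817 + 0.817 − 1) = max(0, 0.634) = 0.634
B ↔ A = 1 − |0.292 − 0.756| = 1 − 0.464 = 0.536
(C ⊗ ~(C ↔ 0)) ↔ (B ↔ A) = 1 − |0.634 − 0.536| = 1 − 0.098 = 0.902
~(A ⊗ B) ↔ ((C ⊗ ~(C ↔ 0)) ↔ (B ↔ A)) = 1 − |0.952 − 0.902| = 1 − 0.050 = 0.950

0.950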